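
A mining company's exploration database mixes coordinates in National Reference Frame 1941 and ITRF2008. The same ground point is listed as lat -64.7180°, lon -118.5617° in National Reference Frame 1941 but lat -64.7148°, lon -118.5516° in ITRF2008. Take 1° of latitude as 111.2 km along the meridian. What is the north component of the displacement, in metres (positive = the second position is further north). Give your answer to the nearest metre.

ΔN = 356 m

Δφ = -64.7148° − -64.7180° = +0.0032°; Δλ = -118.5516° − -118.5617° = +0.0101°.
ΔN = Δφ × 111200 = 355.8 m; ΔE = Δλ × 111200 × cos(-64.7180°) = +0.0101 × 111200 × 0.427074 = 479.7 m.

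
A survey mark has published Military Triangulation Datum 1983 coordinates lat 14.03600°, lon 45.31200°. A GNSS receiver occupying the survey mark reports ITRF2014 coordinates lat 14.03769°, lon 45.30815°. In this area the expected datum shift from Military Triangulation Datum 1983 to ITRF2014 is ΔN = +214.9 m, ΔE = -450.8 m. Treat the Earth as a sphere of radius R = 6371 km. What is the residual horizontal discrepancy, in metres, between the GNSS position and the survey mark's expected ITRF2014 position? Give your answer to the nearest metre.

Observed coordinate differences: Δφ = +0.00169°, Δλ = -0.00385°.
Converting to metres (1° lat = 111195 m, cos φ = 0.970144): observed ΔN = 187.9 m, observed ΔE = -415.3 m.
Subtracting the expected shift leaves a residual of 187.9 − (214.9) = -27.0 m north and -415.3 − (-450.8) = 35.5 m east.
Residual distance = √((-27.0)² + 35.5²) = 44.6 m.

45 m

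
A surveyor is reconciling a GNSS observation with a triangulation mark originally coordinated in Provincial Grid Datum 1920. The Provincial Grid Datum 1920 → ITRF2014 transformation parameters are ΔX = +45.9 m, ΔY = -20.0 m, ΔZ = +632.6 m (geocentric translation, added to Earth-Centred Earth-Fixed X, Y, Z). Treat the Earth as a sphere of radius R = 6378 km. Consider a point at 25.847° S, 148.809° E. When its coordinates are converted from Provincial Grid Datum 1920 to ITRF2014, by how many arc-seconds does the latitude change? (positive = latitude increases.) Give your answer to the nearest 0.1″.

sin φ = -0.435969, cos φ = 0.899961, sin λ = 0.517893, cos λ = -0.855446.
North component: ΔN = −sin φ cos λ·ΔX − sin φ sin λ·ΔY + cos φ·ΔZ = −(-0.435969)(-0.855446)(45.9) − (-0.435969)(0.517893)(-20.0) + (0.899961)(632.6) = 547.68 m.
1° of latitude spans πR/180 = 111317 m, so Δφ = 547.68 / 111317 × 3600 = 17.712″.

Δφ = 17.7″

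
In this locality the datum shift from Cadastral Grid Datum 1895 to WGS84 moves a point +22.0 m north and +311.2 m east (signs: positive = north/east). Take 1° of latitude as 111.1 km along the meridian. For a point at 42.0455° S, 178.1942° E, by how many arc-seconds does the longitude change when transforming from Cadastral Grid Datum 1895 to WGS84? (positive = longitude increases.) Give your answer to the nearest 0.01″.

At latitude -42.0455°, cos φ = 0.742613.
1° of longitude at this latitude = 111.1 × cos φ = 82.50 km, so Δλ = 311.2 / 82504.3 = 0.0037719° = 13.579″.

Δλ = 13.58″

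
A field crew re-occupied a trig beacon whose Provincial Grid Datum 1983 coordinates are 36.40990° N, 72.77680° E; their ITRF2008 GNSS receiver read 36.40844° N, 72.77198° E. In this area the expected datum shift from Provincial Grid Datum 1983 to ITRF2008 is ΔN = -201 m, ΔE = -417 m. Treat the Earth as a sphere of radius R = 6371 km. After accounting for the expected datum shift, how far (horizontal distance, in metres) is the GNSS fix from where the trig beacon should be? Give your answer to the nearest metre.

Observed coordinate differences: Δφ = -0.00146°, Δλ = -0.00482°.
Converting to metres (1° lat = 111195 m, cos φ = 0.804791): observed ΔN = -162.3 m, observed ΔE = -431.3 m.
Subtracting the expected shift leaves a residual of -162.3 − (-201) = 38.7 m north and -431.3 − (-417) = -14.3 m east.
Residual distance = √(38.7² + (-14.3)²) = 41.2 m.

41 m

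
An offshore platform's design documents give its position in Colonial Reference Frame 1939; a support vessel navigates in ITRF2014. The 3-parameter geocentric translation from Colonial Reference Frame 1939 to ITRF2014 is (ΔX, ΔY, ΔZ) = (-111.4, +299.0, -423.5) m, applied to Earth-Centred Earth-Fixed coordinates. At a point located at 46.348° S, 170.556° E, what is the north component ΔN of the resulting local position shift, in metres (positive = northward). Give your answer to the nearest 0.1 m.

ΔN = -177.3 m

The local north axis is (−sin φ cos λ, −sin φ sin λ, cos φ), giving ΔN = 79.511 + 35.498 − 292.332 = -177.32 m.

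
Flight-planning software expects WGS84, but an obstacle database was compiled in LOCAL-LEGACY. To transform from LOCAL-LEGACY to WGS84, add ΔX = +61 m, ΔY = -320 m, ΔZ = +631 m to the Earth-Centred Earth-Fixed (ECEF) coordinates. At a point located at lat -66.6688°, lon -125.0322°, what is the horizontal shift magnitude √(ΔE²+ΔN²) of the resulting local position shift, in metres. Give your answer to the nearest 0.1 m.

514.5 m

The local east axis at (φ, λ) is (−sin λ, cos λ, 0), so ΔE = −sin(-125.0322°)·61 + cos(-125.0322°)·(-320) = 233.64 m.
The local north axis is (−sin φ cos λ, −sin φ sin λ, cos φ), giving ΔN = -32.153 + 240.600 + 249.905 = 458.35 m.
Horizontal magnitude = √(ΔE² + ΔN²) = √(233.64² + 458.35²) = 514.46 m.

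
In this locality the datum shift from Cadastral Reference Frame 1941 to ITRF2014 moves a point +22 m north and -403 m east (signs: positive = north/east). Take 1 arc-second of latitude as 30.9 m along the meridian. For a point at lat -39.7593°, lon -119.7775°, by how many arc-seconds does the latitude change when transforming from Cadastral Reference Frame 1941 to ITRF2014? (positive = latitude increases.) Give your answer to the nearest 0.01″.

Δφ = 0.71″

1″ of latitude = 30.90 m, so Δφ = 22.0 / 30.90 = 0.712″.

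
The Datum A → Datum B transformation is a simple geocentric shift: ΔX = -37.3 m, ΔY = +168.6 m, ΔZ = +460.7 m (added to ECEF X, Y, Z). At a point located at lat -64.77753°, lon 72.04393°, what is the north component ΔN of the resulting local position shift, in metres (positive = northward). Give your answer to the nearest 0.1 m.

ΔN = 331.0 m

The local north axis is (−sin φ cos λ, −sin φ sin λ, cos φ), giving ΔN = -10.403 + 145.097 + 196.320 = 331.01 m.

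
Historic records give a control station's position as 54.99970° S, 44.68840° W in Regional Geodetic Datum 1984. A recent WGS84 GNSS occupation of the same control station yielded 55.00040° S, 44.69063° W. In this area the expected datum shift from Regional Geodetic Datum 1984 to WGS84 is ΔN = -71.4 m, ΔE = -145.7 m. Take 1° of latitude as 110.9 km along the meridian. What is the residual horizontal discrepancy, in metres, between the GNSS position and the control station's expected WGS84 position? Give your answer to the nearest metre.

Observed coordinate differences: Δφ = -0.00070°, Δλ = -0.00223°.
Converting to metres (1° lat = 110900 m, cos φ = 0.573581): observed ΔN = -77.6 m, observed ΔE = -141.9 m.
Subtracting the expected shift leaves a residual of -77.6 − (-71.4) = -6.2 m north and -141.9 − (-145.7) = 3.8 m east.
Residual distance = √((-6.2)² + 3.8²) = 7.3 m.

7 m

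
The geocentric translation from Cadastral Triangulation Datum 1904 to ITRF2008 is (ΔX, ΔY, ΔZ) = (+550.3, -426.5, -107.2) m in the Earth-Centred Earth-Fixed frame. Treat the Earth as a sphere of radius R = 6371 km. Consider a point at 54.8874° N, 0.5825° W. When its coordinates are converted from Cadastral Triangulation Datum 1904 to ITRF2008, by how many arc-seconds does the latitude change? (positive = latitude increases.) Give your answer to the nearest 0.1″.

Δφ = -16.7″

sin φ = 0.818023, cos φ = 0.575185, sin λ = -0.010166, cos λ = 0.999948.
North component: ΔN = −sin φ cos λ·ΔX − sin φ sin λ·ΔY + cos φ·ΔZ = −(0.818023)(0.999948)(550.3) − (0.818023)(-0.010166)(-426.5) + (0.575185)(-107.2) = -515.34 m.
1° of latitude spans πR/180 = 111195 m, so Δφ = -515.34 / 111195 × 3600 = -16.684″.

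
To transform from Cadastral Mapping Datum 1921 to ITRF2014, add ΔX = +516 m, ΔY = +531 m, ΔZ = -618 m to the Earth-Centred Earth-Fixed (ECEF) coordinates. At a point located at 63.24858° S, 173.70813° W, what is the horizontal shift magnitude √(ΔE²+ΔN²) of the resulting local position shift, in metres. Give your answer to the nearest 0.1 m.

The local east axis at (φ, λ) is (−sin λ, cos λ, 0), so ΔE = −sin(-173.70813°)·516 + cos(-173.70813°)·531 = -471.25 m.
The local north axis is (−sin φ cos λ, −sin φ sin λ, cos φ), giving ΔN = -457.996 − 51.965 − 278.175 = -788.14 m.
Horizontal magnitude = √(ΔE² + ΔN²) = √((-471.25)² + (-788.14)²) = 918.28 m.

918.3 m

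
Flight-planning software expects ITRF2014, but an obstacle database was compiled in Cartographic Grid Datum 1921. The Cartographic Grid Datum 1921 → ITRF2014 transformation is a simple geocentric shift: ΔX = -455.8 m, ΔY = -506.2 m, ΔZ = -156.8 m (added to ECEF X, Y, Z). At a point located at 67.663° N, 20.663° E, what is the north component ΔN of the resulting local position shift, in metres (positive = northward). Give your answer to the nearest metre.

ΔN = 500 m

The local north axis is (−sin φ cos λ, −sin φ sin λ, cos φ), giving ΔN = 394.478 + 165.220 − 59.592 = 500.11 m.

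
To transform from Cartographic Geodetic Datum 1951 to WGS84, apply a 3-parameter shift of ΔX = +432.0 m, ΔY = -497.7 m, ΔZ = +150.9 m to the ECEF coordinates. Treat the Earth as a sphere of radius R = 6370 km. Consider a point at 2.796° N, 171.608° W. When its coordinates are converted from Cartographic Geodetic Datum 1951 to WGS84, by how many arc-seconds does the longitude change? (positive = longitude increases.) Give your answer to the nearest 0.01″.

Δλ = 18.01″

sin φ = 0.048780, cos φ = 0.998810, sin λ = -0.145945, cos λ = -0.989293.
East component: ΔE = −sin λ·ΔX + cos λ·ΔY = −(-0.145945)(432.0) + (-0.989293)(-497.7) = 555.42 m.
1° of latitude spans πR/180 = 111177 m; at latitude φ, 1° of longitude spans that × cos φ = 111045.1 m, so Δλ = 555.42 / 111045.1 × 3600 = 18.006″.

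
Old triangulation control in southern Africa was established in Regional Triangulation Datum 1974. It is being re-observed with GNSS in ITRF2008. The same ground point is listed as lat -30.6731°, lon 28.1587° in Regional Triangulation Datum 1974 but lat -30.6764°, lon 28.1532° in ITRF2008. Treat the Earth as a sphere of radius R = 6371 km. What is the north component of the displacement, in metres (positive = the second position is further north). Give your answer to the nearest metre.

ΔN = -367 m

Δφ = -30.6764° − -30.6731° = -0.0033°; Δλ = 28.1532° − 28.1587° = -0.0055°.
1° along a meridian = πR/180 = 111195 m.
ΔN = Δφ × 111195 = -366.9 m; ΔE = Δλ × 111195 × cos(-30.6731°) = -0.0055 × 111195 × 0.860092 = -526.0 m.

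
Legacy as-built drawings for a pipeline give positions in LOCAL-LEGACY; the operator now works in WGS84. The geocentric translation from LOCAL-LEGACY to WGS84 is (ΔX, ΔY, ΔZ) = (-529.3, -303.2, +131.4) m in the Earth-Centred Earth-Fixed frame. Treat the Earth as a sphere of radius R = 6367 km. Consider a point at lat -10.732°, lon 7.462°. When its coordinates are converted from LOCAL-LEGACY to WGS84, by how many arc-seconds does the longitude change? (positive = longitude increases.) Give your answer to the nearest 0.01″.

Δλ = -7.65″

sin φ = -0.186215, cos φ = 0.982509, sin λ = 0.129869, cos λ = 0.991531.
East component: ΔE = −sin λ·ΔX + cos λ·ΔY = −(0.129869)(-529.3) + (0.991531)(-303.2) = -231.89 m.
1° of latitude spans πR/180 = 111125 m; at latitude φ, 1° of longitude spans that × cos φ = 109181.4 m, so Δλ = -231.89 / 109181.4 × 3600 = -7.646″.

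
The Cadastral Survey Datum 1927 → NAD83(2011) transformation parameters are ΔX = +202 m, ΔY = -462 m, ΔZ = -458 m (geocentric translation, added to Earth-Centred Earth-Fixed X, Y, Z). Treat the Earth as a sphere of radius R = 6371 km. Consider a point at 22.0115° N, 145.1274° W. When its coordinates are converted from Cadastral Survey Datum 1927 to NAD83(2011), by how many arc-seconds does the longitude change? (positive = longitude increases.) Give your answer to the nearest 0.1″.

Δλ = 17.3″

sin φ = 0.374793, cos φ = 0.927109, sin λ = -0.571754, cos λ = -0.820425.
East component: ΔE = −sin λ·ΔX + cos λ·ΔY = −(-0.571754)(202) + (-0.820425)(-462) = 494.53 m.
1° of latitude spans πR/180 = 111195 m; at latitude φ, 1° of longitude spans that × cos φ = 103089.8 m, so Δλ = 494.53 / 103089.8 × 3600 = 17.270″.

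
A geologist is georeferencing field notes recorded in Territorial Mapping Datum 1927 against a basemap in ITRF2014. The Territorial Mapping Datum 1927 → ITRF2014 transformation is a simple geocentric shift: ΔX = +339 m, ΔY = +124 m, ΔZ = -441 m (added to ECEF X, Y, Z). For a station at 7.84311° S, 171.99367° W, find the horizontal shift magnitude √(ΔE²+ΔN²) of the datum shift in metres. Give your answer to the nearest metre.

491 m

The local east axis at (φ, λ) is (−sin λ, cos λ, 0), so ΔE = −sin(-171.99367°)·339 + cos(-171.99367°)·124 = -75.57 m.
The local north axis is (−sin φ cos λ, −sin φ sin λ, cos φ), giving ΔN = -45.809 − 2.357 − 436.875 = -485.04 m.
Horizontal magnitude = √(ΔE² + ΔN²) = √((-75.57)² + (-485.04)²) = 490.89 m.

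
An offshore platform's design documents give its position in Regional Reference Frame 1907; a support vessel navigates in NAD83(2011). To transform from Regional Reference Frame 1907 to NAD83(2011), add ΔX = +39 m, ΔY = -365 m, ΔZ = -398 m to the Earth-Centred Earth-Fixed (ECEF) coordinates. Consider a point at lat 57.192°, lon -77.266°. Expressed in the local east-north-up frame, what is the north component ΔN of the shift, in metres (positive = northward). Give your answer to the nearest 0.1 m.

The local north axis is (−sin φ cos λ, −sin φ sin λ, cos φ), giving ΔN = -7.225 − 299.234 − 215.647 = -522.11 m.

ΔN = -522.1 m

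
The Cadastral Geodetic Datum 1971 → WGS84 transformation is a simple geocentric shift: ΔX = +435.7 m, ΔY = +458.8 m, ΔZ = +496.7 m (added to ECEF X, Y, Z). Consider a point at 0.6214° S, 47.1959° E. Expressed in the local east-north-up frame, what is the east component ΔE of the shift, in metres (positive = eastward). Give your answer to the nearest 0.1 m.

The local east axis at (φ, λ) is (−sin λ, cos λ, 0), so ΔE = −sin(47.1959°)·435.7 + cos(47.1959°)·458.8 = -7.91 m.

ΔE = -7.9 m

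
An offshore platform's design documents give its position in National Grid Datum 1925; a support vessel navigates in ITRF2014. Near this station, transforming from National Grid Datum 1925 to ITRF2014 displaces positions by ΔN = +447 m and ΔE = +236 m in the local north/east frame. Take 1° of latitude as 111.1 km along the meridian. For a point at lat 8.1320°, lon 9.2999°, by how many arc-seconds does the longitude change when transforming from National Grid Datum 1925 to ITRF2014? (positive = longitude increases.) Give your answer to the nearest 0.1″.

Δλ = 7.7″

At latitude 8.1320°, cos φ = 0.989945.
1° of longitude at this latitude = 111.1 × cos φ = 109.98 km, so Δλ = 236.0 / 109982.9 = 0.0021458° = 7.725″.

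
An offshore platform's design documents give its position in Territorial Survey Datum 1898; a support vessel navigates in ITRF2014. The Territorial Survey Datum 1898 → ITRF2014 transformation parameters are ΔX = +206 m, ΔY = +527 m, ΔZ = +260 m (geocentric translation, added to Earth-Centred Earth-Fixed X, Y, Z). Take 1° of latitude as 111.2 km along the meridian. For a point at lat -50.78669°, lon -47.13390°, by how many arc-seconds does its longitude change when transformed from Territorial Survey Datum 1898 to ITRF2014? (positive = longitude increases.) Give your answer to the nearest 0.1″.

sin φ = -0.774798, cos φ = 0.632209, sin λ = -0.732946, cos λ = 0.680287.
East component: ΔE = −sin λ·ΔX + cos λ·ΔY = −(-0.732946)(206) + (0.680287)(527) = 509.50 m.
1° of latitude spans 111200 m; at latitude φ, 1° of longitude spans that × cos φ = 70301.7 m, so Δλ = 509.50 / 70301.7 × 3600 = 26.090″.

Δλ = 26.1″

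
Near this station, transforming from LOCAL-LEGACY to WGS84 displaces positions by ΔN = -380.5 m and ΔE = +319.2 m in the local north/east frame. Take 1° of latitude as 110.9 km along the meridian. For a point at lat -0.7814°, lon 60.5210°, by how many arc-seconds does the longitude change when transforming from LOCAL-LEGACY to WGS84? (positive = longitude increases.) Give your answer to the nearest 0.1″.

Δλ = 10.4″

At latitude -0.7814°, cos φ = 0.999907.
1° of longitude at this latitude = 110.9 × cos φ = 110.89 km, so Δλ = 319.2 / 110889.7 = 0.0028785° = 10.363″.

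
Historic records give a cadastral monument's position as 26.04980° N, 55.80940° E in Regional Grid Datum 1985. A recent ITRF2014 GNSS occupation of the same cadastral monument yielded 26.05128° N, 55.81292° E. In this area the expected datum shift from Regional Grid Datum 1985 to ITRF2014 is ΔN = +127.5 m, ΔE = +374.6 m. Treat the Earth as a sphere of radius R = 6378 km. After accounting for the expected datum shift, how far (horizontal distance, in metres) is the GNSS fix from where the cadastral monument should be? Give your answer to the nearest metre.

44 m

Observed coordinate differences: Δφ = +0.00148°, Δλ = +0.00352°.
Converting to metres (1° lat = 111317 m, cos φ = 0.898413): observed ΔN = 164.7 m, observed ΔE = 352.0 m.
Subtracting the expected shift leaves a residual of 164.7 − (127.5) = 37.2 m north and 352.0 − (374.6) = -22.6 m east.
Residual distance = √(37.2² + (-22.6)²) = 43.6 m.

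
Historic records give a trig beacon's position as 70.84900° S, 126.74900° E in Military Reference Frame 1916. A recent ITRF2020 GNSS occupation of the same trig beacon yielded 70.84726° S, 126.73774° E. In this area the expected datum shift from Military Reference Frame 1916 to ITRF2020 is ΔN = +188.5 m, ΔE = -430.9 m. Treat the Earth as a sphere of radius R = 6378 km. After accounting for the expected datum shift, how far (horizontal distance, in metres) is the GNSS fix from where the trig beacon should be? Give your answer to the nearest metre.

Observed coordinate differences: Δφ = +0.00174°, Δλ = -0.01126°.
Converting to metres (1° lat = 111317 m, cos φ = 0.328059): observed ΔN = 193.7 m, observed ΔE = -411.2 m.
Subtracting the expected shift leaves a residual of 193.7 − (188.5) = 5.2 m north and -411.2 − (-430.9) = 19.7 m east.
Residual distance = √(5.2² + 19.7²) = 20.4 m.

20 m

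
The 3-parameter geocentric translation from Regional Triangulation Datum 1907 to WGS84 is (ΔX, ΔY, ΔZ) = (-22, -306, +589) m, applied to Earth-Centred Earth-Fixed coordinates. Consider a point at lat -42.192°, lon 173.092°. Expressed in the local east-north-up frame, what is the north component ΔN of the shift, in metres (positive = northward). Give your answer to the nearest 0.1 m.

ΔN = 426.3 m

At φ = -42.192°, λ = 173.092°: sin φ = -0.671617, cos φ = 0.740898, sin λ = 0.120275, cos λ = -0.992741.
ΔN = −sin φ cos λ·ΔX − sin φ sin λ·ΔY + cos φ·ΔZ = −(-0.671617)(-0.992741)(-22) − (-0.671617)(0.120275)(-306) + (0.740898)(589) = 426.34 m.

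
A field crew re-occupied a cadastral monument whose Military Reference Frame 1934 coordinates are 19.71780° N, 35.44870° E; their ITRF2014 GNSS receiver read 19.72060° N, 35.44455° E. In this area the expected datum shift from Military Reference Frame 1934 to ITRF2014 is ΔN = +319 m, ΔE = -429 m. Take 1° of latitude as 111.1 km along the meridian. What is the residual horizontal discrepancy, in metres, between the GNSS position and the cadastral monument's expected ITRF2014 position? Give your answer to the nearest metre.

Observed coordinate differences: Δφ = +0.00280°, Δλ = -0.00415°.
Converting to metres (1° lat = 111100 m, cos φ = 0.941366): observed ΔN = 311.1 m, observed ΔE = -434.0 m.
Subtracting the expected shift leaves a residual of 311.1 − (319) = -7.9 m north and -434.0 − (-429) = -5.0 m east.
Residual distance = √((-7.9)² + (-5.0)²) = 9.4 m.

9 m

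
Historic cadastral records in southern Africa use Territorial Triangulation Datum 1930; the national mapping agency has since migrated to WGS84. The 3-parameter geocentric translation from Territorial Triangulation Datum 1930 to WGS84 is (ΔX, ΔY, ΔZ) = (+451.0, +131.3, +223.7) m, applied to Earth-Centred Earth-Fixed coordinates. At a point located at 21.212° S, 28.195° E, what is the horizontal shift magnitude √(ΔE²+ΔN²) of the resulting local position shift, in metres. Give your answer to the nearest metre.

387 m

At φ = -21.212°, λ = 28.195°: sin φ = -0.361820, cos φ = 0.932248, sin λ = 0.472474, cos λ = 0.881345.
ΔE = −sin λ·ΔX + cos λ·ΔY = −(0.472474)·(451.0) + (0.881345)·(131.3) = -97.37 m.
ΔN = −sin φ cos λ·ΔX − sin φ sin λ·ΔY + cos φ·ΔZ = −(-0.361820)(0.881345)(451.0) − (-0.361820)(0.472474)(131.3) + (0.932248)(223.7) = 374.81 m.
Horizontal magnitude = √(ΔE² + ΔN²) = √((-97.37)² + 374.81²) = 387.25 m.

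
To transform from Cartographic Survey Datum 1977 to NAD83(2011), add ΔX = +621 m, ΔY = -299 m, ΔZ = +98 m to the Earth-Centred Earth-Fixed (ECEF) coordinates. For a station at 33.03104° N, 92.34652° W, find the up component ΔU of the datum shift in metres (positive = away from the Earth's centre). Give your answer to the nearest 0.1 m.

The local up (radial) axis is (cos φ cos λ, cos φ sin λ, sin φ), giving ΔU = -21.316 + 250.464 + 53.419 = 282.57 m.

ΔU = 282.6 m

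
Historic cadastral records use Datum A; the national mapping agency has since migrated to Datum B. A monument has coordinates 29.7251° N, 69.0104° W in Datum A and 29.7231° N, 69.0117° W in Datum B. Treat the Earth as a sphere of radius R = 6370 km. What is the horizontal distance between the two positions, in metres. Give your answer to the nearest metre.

255 m

Δφ = 29.7231° − 29.7251° = -0.0020°; Δλ = -69.0117° − -69.0104° = -0.0013°.
1° along a meridian = πR/180 = 111177 m.
ΔN = Δφ × 111177 = -222.4 m; ΔE = Δλ × 111177 × cos(29.7251°) = -0.0013 × 111177 × 0.868414 = -125.5 m.
Distance = √(ΔE² + ΔN²) = √((-125.5)² + (-222.4)²) = 255.3 m.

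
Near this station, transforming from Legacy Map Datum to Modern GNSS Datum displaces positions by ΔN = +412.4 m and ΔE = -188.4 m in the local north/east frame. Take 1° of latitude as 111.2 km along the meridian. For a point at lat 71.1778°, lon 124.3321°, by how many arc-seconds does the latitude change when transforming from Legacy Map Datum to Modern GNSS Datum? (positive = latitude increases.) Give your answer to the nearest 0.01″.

1° of latitude = 111.2 km, so Δφ = 412.4 / 111200 = 0.0037086° = 13.351″.

Δφ = 13.35″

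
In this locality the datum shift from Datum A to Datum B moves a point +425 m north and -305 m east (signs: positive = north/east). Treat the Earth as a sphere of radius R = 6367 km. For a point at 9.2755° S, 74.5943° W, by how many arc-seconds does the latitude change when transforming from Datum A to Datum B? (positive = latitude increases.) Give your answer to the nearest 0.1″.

Δφ = 13.8″

On a sphere of radius R, 1 rad of latitude = R, so Δφ = ΔN / R = 425.0 / 6367000 = 6.6750e-05 rad = 13.768″.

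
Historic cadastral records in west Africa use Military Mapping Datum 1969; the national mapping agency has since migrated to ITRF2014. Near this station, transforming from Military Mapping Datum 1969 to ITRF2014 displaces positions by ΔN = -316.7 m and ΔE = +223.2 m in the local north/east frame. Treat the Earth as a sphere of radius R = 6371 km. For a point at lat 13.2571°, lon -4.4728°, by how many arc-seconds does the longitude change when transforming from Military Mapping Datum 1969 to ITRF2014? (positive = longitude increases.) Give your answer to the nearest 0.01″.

At latitude 13.2571°, cos φ = 0.973351.
One radian of longitude at latitude φ spans R cos φ, so Δλ = ΔE / (R cos φ) = 223.2 / (6371000 × 0.973351) = 3.5993e-05 rad = 7.424″.

Δλ = 7.42″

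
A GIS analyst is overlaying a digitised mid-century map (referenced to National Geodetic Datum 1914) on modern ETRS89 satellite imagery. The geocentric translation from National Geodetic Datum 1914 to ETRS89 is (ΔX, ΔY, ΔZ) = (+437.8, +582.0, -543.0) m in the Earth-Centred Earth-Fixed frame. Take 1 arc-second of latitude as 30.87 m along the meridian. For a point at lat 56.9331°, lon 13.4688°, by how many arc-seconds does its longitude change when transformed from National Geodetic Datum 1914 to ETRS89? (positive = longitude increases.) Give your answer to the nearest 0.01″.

sin φ = 0.838034, cos φ = 0.545618, sin λ = 0.232916, cos λ = 0.972497.
East component: ΔE = −sin λ·ΔX + cos λ·ΔY = −(0.232916)(437.8) + (0.972497)(582.0) = 464.02 m.
1° of latitude spans 3600 × 30.87 = 111132 m; at latitude φ, 1° of longitude spans that × cos φ = 60635.6 m, so Δλ = 464.02 / 60635.6 × 3600 = 27.550″.

Δλ = 27.55″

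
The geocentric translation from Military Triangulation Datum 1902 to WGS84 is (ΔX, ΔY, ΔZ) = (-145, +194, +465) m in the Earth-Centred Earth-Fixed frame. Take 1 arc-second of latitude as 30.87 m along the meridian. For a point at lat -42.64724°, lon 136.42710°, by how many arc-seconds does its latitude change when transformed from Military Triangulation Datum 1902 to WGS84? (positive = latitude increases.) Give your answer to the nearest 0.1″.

sin φ = -0.677483, cos φ = 0.735539, sin λ = 0.689277, cos λ = -0.724498.
North component: ΔN = −sin φ cos λ·ΔX − sin φ sin λ·ΔY + cos φ·ΔZ = −(-0.677483)(-0.724498)(-145) − (-0.677483)(0.689277)(194) + (0.735539)(465) = 503.79 m.
1° of latitude spans 3600 × 30.87 = 111132 m, so Δφ = 503.79 / 111132 × 3600 = 16.320″.

Δφ = 16.3″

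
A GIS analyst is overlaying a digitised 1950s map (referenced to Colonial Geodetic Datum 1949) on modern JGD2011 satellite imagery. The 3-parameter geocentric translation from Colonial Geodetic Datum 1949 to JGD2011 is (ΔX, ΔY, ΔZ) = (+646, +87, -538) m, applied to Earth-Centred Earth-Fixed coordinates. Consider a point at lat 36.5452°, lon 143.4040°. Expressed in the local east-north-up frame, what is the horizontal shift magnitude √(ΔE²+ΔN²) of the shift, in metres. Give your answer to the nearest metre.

480 m

The local east axis at (φ, λ) is (−sin λ, cos λ, 0), so ΔE = −sin(143.4040°)·646 + cos(143.4040°)·87 = -454.97 m.
The local north axis is (−sin φ cos λ, −sin φ sin λ, cos φ), giving ΔN = 308.832 − 30.884 − 432.222 = -154.27 m.
Horizontal magnitude = √(ΔE² + ΔN²) = √((-454.97)² + (-154.27)²) = 480.42 m.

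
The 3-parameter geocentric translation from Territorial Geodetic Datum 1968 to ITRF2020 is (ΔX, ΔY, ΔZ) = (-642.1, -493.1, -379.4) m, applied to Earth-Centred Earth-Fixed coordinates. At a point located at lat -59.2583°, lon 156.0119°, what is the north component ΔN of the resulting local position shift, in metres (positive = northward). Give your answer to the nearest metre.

At φ = -59.2583°, λ = 156.0119°: sin φ = -0.859480, cos φ = 0.511169, sin λ = 0.406547, cos λ = -0.913630.
ΔN = −sin φ cos λ·ΔX − sin φ sin λ·ΔY + cos φ·ΔZ = −(-0.859480)(-0.913630)(-642.1) − (-0.859480)(0.406547)(-493.1) + (0.511169)(-379.4) = 137.97 m.

ΔN = 138 m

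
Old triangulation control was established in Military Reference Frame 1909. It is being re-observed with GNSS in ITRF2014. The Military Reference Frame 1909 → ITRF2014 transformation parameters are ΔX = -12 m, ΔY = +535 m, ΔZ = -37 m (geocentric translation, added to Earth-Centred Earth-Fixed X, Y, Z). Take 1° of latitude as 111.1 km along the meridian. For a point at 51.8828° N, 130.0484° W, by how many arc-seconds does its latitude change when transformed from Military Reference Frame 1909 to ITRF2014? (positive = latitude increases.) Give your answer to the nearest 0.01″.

sin φ = 0.786750, cos φ = 0.617272, sin λ = -0.765501, cos λ = -0.643434.
North component: ΔN = −sin φ cos λ·ΔX − sin φ sin λ·ΔY + cos φ·ΔZ = −(0.786750)(-0.643434)(-12) − (0.786750)(-0.765501)(535) + (0.617272)(-37) = 293.29 m.
1° of latitude spans 111100 m, so Δφ = 293.29 / 111100 × 3600 = 9.504″.

Δφ = 9.50″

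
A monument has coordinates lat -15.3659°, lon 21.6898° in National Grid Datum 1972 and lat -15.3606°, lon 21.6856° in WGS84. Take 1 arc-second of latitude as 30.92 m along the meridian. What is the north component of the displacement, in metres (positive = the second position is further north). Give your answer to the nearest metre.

ΔN = 590 m

Δφ = -15.3606° − -15.3659° = +0.0053°; Δλ = 21.6856° − 21.6898° = -0.0042°.
1° of latitude = 3600 × 30.92 = 111312 m.
ΔN = Δφ × 111312 = 590.0 m; ΔE = Δλ × 111312 × cos(-15.3659°) = -0.0042 × 111312 × 0.964253 = -450.8 m.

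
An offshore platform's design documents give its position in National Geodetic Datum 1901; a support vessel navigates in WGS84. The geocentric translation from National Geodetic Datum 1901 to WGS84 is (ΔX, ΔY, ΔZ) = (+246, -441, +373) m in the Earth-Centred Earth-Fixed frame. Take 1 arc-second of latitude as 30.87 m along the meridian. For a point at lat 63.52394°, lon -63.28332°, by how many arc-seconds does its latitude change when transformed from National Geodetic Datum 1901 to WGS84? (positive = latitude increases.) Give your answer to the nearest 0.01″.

sin φ = 0.895121, cos φ = 0.445824, sin λ = -0.893241, cos λ = 0.449579.
North component: ΔN = −sin φ cos λ·ΔX − sin φ sin λ·ΔY + cos φ·ΔZ = −(0.895121)(0.449579)(246) − (0.895121)(-0.893241)(-441) + (0.445824)(373) = -285.31 m.
1° of latitude spans 3600 × 30.87 = 111132 m, so Δφ = -285.31 / 111132 × 3600 = -9.242″.

Δφ = -9.24″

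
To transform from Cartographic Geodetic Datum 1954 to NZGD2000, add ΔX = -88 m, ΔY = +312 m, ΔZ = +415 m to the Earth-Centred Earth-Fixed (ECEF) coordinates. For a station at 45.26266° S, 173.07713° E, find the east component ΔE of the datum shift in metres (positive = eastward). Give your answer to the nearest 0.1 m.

At φ = -45.26266°, λ = 173.07713°: sin φ = -0.710341, cos φ = 0.703858, sin λ = 0.120533, cos λ = -0.992709.
ΔE = −sin λ·ΔX + cos λ·ΔY = −(0.120533)·(-88) + (-0.992709)·(312) = -299.12 m.

ΔE = -299.1 m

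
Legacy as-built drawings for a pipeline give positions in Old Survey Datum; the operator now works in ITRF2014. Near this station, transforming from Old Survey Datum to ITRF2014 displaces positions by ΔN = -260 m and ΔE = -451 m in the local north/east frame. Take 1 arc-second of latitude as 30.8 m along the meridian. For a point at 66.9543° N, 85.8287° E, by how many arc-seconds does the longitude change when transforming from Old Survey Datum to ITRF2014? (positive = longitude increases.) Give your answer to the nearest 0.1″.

At latitude 66.9543°, cos φ = 0.391465.
1″ of longitude at this latitude = 30.80 × cos φ = 12.0571 m, so Δλ = -451.0 / 12.0571 = -37.405″.

Δλ = -37.4″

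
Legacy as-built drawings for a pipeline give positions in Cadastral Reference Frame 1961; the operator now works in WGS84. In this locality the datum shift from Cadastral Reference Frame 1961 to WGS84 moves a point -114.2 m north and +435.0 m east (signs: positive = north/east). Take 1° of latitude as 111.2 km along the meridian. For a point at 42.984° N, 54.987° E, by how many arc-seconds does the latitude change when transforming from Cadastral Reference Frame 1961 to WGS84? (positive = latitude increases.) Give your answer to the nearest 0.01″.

1° of latitude = 111.2 km, so Δφ = -114.2 / 111200 = -0.0010270° = -3.697″.

Δφ = -3.70″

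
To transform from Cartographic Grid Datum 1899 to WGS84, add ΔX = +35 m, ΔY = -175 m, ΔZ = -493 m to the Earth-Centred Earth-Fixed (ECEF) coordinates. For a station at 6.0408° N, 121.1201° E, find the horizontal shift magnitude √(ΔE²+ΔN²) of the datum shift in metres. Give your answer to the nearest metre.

The local east axis at (φ, λ) is (−sin λ, cos λ, 0), so ΔE = −sin(121.1201°)·35 + cos(121.1201°)·(-175) = 60.48 m.
The local north axis is (−sin φ cos λ, −sin φ sin λ, cos φ), giving ΔN = 1.904 + 15.766 − 490.262 = -472.59 m.
Horizontal magnitude = √(ΔE² + ΔN²) = √(60.48² + (-472.59)²) = 476.45 m.

476 m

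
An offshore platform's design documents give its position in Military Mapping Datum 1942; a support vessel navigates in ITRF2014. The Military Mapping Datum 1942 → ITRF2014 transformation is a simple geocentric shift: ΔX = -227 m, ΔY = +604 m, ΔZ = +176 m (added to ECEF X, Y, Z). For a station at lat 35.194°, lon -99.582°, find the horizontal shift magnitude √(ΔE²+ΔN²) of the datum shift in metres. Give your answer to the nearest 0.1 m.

567.2 m

The local east axis at (φ, λ) is (−sin λ, cos λ, 0), so ΔE = −sin(-99.582°)·(-227) + cos(-99.582°)·604 = -324.37 m.
The local north axis is (−sin φ cos λ, −sin φ sin λ, cos φ), giving ΔN = -21.778 + 343.257 + 143.828 = 465.31 m.
Horizontal magnitude = √(ΔE² + ΔN²) = √((-324.37)² + 465.31²) = 567.21 m.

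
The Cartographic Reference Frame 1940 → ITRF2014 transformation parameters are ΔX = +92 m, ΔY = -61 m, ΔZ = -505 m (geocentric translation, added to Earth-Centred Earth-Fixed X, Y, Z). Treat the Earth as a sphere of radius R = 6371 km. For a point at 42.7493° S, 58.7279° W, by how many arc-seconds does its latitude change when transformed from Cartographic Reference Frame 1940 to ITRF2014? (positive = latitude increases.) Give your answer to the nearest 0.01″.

sin φ = -0.678792, cos φ = 0.734331, sin λ = -0.854712, cos λ = 0.519103.
North component: ΔN = −sin φ cos λ·ΔX − sin φ sin λ·ΔY + cos φ·ΔZ = −(-0.678792)(0.519103)(92) − (-0.678792)(-0.854712)(-61) + (0.734331)(-505) = -303.03 m.
1° of latitude spans πR/180 = 111195 m, so Δφ = -303.03 / 111195 × 3600 = -9.811″.

Δφ = -9.81″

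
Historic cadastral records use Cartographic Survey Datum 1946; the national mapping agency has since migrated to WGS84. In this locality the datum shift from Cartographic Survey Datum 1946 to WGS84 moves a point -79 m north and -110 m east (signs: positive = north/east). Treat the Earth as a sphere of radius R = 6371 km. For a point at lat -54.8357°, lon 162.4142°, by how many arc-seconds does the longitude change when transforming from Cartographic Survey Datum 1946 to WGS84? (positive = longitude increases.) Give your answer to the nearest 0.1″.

At latitude -54.8357°, cos φ = 0.575923.
One radian of longitude at latitude φ spans R cos φ, so Δλ = ΔE / (R cos φ) = -110.0 / (6371000 × 0.575923) = -2.9979e-05 rad = -6.184″.

Δλ = -6.2″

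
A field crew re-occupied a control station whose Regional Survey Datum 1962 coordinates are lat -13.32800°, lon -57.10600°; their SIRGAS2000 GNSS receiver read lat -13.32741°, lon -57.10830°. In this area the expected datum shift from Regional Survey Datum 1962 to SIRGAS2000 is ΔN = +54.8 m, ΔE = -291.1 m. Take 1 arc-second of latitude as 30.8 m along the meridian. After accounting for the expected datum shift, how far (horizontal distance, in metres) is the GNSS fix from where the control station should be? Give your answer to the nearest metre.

44 m

Observed coordinate differences: Δφ = +0.00059°, Δλ = -0.00230°.
Converting to metres (1° lat = 110880 m, cos φ = 0.973066): observed ΔN = 65.4 m, observed ΔE = -248.2 m.
Subtracting the expected shift leaves a residual of 65.4 − (54.8) = 10.6 m north and -248.2 − (-291.1) = 42.9 m east.
Residual distance = √(10.6² + 42.9²) = 44.2 m.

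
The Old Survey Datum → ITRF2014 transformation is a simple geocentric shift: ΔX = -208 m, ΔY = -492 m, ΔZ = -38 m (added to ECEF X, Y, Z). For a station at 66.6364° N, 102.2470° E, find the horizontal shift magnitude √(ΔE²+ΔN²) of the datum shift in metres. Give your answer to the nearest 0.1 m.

493.4 m

At φ = 66.6364°, λ = 102.2470°: sin φ = 0.918007, cos φ = 0.396565, sin λ = 0.977242, cos λ = -0.212127.
ΔE = −sin λ·ΔX + cos λ·ΔY = −(0.977242)·(-208) + (-0.212127)·(-492) = 307.63 m.
ΔN = −sin φ cos λ·ΔX − sin φ sin λ·ΔY + cos φ·ΔZ = −(0.918007)(-0.212127)(-208) − (0.918007)(0.977242)(-492) + (0.396565)(-38) = 385.81 m.
Horizontal magnitude = √(ΔE² + ΔN²) = √(307.63² + 385.81²) = 493.44 m.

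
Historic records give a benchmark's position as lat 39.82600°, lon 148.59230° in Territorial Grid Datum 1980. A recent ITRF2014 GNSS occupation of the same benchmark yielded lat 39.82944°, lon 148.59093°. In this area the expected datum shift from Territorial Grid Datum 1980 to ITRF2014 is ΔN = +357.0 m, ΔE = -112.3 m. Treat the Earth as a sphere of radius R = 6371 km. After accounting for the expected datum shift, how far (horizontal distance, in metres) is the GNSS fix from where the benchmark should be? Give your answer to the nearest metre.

26 m

Observed coordinate differences: Δφ = +0.00344°, Δλ = -0.00137°.
Converting to metres (1° lat = 111195 m, cos φ = 0.767993): observed ΔN = 382.5 m, observed ΔE = -117.0 m.
Subtracting the expected shift leaves a residual of 382.5 − (357.0) = 25.5 m north and -117.0 − (-112.3) = -4.7 m east.
Residual distance = √(25.5² + (-4.7)²) = 25.9 m.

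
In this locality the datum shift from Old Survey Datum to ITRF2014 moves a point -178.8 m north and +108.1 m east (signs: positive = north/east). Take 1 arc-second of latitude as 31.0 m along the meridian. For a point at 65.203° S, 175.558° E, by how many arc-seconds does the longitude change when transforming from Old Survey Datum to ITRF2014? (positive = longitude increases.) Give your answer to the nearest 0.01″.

Δλ = 8.31″

At latitude -65.203°, cos φ = 0.419405.
1″ of longitude at this latitude = 31.00 × cos φ = 13.0015 m, so Δλ = 108.1 / 13.0015 = 8.314″.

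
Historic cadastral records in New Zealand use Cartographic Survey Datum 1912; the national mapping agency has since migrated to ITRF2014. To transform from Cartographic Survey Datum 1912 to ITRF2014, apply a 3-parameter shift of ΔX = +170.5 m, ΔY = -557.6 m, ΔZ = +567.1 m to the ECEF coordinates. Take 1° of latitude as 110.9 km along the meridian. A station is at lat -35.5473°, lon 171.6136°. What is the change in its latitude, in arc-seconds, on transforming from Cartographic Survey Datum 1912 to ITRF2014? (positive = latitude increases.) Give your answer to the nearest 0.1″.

Δφ = 10.3″

sin φ = -0.581375, cos φ = 0.813636, sin λ = 0.145848, cos λ = -0.989307.
North component: ΔN = −sin φ cos λ·ΔX − sin φ sin λ·ΔY + cos φ·ΔZ = −(-0.581375)(-0.989307)(170.5) − (-0.581375)(0.145848)(-557.6) + (0.813636)(567.1) = 316.07 m.
1° of latitude spans 110900 m, so Δφ = 316.07 / 110900 × 3600 = 10.260″.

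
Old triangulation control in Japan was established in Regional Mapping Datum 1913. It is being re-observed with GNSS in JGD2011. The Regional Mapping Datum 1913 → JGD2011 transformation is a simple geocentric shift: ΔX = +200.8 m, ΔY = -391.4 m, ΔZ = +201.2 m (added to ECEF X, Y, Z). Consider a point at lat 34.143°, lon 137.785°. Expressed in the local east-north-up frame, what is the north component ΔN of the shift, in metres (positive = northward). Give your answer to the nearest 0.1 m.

ΔN = 397.6 m

At φ = 34.143°, λ = 137.785°: sin φ = 0.561260, cos φ = 0.827639, sin λ = 0.671915, cos λ = -0.740629.
ΔN = −sin φ cos λ·ΔX − sin φ sin λ·ΔY + cos φ·ΔZ = −(0.561260)(-0.740629)(200.8) − (0.561260)(0.671915)(-391.4) + (0.827639)(201.2) = 397.60 m.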